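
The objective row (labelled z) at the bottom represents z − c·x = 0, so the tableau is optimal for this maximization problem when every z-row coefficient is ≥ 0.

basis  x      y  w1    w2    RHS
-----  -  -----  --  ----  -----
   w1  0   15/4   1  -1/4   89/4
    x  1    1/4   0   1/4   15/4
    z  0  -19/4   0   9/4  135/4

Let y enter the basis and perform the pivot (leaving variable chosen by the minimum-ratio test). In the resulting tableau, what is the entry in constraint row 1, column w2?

Ratio test on column y — row 1: (89/4)/(15/4) = 89/15; row 2: (15/4)/(1/4) = 15. Minimum is 89/15 at row 1 (w1 leaves); pivot element 15/4.
Divide row 1 by 15/4; eliminate column y from the other rows.
In the new row 1, the w2 entry is the old entry divided by the pivot: (-1/4)/(15/4) = -1/15.

-1/15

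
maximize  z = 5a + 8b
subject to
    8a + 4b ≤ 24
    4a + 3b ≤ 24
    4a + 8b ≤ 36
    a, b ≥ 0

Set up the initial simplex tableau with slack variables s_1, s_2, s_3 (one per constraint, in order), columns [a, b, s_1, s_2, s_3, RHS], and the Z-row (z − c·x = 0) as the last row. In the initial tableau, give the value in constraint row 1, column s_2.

0

Slack s_2 belongs to constraint 2; its column is the unit vector e_2, so the entry in row 1 is 0.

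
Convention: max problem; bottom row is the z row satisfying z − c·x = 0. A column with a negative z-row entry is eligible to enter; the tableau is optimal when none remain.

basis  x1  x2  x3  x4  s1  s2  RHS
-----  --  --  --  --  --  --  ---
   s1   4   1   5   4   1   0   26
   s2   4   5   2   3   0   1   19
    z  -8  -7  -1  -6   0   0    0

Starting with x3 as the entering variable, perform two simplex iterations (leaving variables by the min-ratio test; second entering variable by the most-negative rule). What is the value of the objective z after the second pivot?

31

Ratio test on column x3 — row 1: 26/5 = 26/5; row 2: 19/2 = 19/2. Minimum is 26/5 at row 1 (s1 leaves); pivot element 5.
Pivot on row 1; the z-row RHS becomes 0 − (-1)·(26/5) = 26/5.
Next entering variable (most negative z-row entry -36/5): x1.
Ratio test on column x1 — row 1: (26/5)/(4/5) = 13/2; row 2: (43/5)/(12/5) = 43/12. Minimum is 43/12 at row 2 (s2 leaves); pivot element 12/5.
After the second pivot the z-row RHS is 26/5 − (-36/5)·(43/12) = 31.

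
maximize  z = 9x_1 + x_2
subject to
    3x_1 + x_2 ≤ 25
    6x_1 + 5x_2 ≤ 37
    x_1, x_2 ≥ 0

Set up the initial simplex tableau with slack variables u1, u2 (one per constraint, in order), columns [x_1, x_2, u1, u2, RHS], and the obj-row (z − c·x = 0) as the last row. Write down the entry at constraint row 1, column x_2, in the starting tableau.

1

Constraint 1 has coefficient 1 on x_2.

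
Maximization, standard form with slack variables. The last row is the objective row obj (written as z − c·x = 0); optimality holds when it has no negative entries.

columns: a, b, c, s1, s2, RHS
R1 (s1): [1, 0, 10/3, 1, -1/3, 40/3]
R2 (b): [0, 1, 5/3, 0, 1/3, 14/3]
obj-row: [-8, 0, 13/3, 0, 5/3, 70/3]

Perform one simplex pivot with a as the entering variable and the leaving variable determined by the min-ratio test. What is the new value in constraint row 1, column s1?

Ratio test on column a — row 1: (40/3)/1 = 40/3; row 2: entry 0 ≤ 0. Minimum is 40/3 at row 1 (s1 leaves); pivot element 1.
Divide row 1 by 1; eliminate column a from the other rows.
In the new row 1, the s1 entry is the old entry divided by the pivot: 1/1 = 1.

1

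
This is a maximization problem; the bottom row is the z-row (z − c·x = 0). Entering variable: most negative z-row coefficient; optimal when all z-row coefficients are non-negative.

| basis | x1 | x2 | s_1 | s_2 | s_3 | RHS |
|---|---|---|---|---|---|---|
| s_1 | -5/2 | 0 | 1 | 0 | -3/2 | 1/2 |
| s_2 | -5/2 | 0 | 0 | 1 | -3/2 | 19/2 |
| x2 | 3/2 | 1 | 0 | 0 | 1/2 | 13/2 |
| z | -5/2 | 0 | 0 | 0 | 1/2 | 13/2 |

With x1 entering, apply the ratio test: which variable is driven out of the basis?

x2

Column x1 entries and ratios — s_1: -5/2 ≤ 0, skip; s_2: -5/2 ≤ 0, skip; x2: (13/2)/(3/2) = 13/3.
Smallest ratio is 13/3 in the row of x2, so x2 leaves.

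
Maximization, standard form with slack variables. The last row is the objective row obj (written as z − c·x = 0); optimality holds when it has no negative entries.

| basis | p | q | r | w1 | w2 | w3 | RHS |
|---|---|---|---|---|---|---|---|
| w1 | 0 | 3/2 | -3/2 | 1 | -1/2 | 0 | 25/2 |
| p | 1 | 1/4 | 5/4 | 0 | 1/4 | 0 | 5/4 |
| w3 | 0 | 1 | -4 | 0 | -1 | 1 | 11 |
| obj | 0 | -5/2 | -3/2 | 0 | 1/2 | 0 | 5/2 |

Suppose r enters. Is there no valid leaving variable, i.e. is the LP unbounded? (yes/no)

no

Column r has positive entries in row(s) 2, so the ratio test bounds it — not unbounded.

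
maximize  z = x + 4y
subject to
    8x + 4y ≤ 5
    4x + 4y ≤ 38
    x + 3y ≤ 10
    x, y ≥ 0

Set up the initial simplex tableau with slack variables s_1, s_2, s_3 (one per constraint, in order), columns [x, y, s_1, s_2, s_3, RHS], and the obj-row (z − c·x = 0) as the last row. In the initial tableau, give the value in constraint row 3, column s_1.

Slack s_1 belongs to constraint 1; its column is the unit vector e_1, so the entry in row 3 is 0.

0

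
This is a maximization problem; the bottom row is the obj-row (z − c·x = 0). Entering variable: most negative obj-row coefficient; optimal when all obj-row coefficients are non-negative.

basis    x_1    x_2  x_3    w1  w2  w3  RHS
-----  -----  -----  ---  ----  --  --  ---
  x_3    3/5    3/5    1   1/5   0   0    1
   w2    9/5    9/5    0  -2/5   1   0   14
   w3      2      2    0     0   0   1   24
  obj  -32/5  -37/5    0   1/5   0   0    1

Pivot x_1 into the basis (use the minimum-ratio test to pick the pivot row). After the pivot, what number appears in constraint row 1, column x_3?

5/3

Ratio test on column x_1 — row 1: 1/(3/5) = 5/3; row 2: 14/(9/5) = 70/9; row 3: 24/2 = 12. Minimum is 5/3 at row 1 (x_3 leaves); pivot element 3/5.
Divide row 1 by 3/5; eliminate column x_1 from the other rows.
In the new row 1, the x_3 entry is the old entry divided by the pivot: 1/(3/5) = 5/3.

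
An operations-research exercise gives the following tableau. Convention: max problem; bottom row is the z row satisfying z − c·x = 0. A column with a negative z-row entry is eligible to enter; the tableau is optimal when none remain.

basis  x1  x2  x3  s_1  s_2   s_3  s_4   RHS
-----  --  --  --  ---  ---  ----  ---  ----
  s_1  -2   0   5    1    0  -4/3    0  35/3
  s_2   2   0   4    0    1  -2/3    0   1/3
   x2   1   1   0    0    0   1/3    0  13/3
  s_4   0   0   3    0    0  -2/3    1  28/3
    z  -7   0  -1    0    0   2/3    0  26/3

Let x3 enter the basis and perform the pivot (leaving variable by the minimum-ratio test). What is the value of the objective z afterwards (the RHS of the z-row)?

35/4

Ratio test on column x3 — row 1: (35/3)/5 = 7/3; row 2: (1/3)/4 = 1/12; row 3: entry 0 ≤ 0; row 4: (28/3)/3 = 28/9. Minimum is 1/12 at row 2 (s_2 leaves); pivot element 4.
Pivot on row 2; the z-row RHS becomes 26/3 − (-1)·(1/12) = 35/4.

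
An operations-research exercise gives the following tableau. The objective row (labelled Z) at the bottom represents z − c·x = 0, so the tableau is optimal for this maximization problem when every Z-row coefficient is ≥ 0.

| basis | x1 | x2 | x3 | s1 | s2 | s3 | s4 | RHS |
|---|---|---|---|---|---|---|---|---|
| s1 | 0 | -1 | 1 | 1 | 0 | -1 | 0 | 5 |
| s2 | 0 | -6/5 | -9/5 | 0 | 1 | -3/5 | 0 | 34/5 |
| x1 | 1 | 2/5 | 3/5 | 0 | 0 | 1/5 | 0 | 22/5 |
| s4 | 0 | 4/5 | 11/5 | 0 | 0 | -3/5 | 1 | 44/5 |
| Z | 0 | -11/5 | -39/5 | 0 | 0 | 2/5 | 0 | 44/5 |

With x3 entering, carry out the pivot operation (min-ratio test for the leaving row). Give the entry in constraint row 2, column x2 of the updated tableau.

Ratio test on column x3 — row 1: 5/1 = 5; row 2: entry -9/5 ≤ 0; row 3: (22/5)/(3/5) = 22/3; row 4: (44/5)/(11/5) = 4. Minimum is 4 at row 4 (s4 leaves); pivot element 11/5.
Divide row 4 by 11/5; eliminate column x3 from the other rows.
Row 2 update in column x2: -6/5 − (-9/5)·(4/11) = -6/11.

-6/11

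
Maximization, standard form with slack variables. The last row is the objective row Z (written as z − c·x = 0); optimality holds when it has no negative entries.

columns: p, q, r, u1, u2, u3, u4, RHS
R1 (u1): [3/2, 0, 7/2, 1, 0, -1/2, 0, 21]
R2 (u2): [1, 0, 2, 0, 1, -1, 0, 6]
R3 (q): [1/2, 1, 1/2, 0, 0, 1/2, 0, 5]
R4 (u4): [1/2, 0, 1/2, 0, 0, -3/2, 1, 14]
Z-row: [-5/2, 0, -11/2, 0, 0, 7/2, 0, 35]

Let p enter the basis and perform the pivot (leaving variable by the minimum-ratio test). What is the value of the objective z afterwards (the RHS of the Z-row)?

Ratio test on column p — row 1: 21/(3/2) = 14; row 2: 6/1 = 6; row 3: 5/(1/2) = 10; row 4: 14/(1/2) = 28. Minimum is 6 at row 2 (u2 leaves); pivot element 1.
Pivot on row 2; the Z-row RHS becomes 35 − (-5/2)·6 = 50.

50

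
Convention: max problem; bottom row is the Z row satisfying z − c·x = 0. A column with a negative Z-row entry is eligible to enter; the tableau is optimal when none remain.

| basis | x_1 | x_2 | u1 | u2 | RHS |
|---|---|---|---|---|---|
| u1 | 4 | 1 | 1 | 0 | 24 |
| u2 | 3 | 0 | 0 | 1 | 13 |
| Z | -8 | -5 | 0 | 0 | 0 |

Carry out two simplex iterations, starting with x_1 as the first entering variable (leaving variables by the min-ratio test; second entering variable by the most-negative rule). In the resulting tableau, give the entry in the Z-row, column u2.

Ratio test on column x_1 — row 1: 24/4 = 6; row 2: 13/3 = 13/3. Minimum is 13/3 at row 2 (u2 leaves); pivot element 3.
Divide row 2 by 3; eliminate column x_1 from the other rows.
Second iteration: most negative Z-row entry is -5 in column x_2, so x_2 enters.
Ratio test on column x_2 — row 1: (20/3)/1 = 20/3; row 2: entry 0 ≤ 0. Minimum is 20/3 at row 1 (u1 leaves); pivot element 1.
Divide row 1 by 1; eliminate column x_2 from the other rows.
After both pivots, the entry at the Z-row, column u2 is -4.

-4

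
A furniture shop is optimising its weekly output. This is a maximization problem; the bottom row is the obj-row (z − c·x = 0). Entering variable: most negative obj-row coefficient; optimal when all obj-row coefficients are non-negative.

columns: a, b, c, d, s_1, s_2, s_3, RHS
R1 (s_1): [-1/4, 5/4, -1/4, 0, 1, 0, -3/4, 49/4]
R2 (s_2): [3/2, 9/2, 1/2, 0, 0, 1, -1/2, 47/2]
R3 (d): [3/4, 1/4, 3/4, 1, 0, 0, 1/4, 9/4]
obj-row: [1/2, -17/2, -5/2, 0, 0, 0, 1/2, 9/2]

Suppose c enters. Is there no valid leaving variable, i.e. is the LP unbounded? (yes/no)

no

Column c has positive entries in row(s) 2, 3, so the ratio test bounds it — not unbounded.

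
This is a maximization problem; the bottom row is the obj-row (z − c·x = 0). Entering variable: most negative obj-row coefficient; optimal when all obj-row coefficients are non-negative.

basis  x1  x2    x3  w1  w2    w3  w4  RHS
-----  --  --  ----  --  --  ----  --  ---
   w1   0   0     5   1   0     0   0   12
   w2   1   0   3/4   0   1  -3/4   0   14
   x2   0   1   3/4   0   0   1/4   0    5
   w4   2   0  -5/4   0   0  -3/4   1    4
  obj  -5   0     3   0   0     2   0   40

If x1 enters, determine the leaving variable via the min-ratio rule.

Column x1 entries and ratios — w1: 0 ≤ 0, skip; w2: 14/1 = 14; x2: 0 ≤ 0, skip; w4: 4/2 = 2.
Smallest ratio is 2 in the row of w4, so w4 leaves.

w4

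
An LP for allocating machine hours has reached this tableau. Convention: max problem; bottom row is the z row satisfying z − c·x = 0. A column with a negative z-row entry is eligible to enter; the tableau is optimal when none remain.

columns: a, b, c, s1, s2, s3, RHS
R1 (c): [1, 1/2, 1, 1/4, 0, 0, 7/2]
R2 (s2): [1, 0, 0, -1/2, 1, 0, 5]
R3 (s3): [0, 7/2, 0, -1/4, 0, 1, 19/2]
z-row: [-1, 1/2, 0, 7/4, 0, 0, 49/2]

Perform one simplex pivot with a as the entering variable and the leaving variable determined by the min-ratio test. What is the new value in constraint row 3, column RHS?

Ratio test on column a — row 1: (7/2)/1 = 7/2; row 2: 5/1 = 5; row 3: entry 0 ≤ 0. Minimum is 7/2 at row 1 (c leaves); pivot element 1.
Divide row 1 by 1; eliminate column a from the other rows.
Row 3 update in column RHS: 19/2 − 0·(7/2) = 19/2.

19/2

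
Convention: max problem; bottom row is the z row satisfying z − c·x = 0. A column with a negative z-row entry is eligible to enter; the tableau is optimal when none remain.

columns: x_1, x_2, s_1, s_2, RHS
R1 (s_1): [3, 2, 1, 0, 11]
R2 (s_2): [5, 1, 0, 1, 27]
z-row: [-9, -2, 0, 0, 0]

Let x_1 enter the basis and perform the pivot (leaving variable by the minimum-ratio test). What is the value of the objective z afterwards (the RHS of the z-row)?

33

Ratio test on column x_1 — row 1: 11/3 = 11/3; row 2: 27/5 = 27/5. Minimum is 11/3 at row 1 (s_1 leaves); pivot element 3.
Pivot on row 1; the z-row RHS becomes 0 − (-9)·(11/3) = 33.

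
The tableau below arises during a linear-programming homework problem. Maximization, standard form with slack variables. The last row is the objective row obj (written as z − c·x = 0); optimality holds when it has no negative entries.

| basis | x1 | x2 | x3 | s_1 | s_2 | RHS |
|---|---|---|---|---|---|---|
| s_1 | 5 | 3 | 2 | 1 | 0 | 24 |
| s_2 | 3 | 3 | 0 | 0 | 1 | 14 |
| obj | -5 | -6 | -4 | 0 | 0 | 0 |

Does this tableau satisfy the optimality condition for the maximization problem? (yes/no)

The obj-row has a negative entry -6 in column x2, so it is not optimal.

no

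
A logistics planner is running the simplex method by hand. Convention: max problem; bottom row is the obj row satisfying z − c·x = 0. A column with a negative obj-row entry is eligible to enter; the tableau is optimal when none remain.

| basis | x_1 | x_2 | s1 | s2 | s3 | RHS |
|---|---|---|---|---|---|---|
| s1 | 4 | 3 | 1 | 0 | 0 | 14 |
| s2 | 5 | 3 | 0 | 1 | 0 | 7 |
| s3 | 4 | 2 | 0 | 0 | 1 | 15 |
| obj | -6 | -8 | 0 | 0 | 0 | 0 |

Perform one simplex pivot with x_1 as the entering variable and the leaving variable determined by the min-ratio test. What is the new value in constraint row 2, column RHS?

7/5

Ratio test on column x_1 — row 1: 14/4 = 7/2; row 2: 7/5 = 7/5; row 3: 15/4 = 15/4. Minimum is 7/5 at row 2 (s2 leaves); pivot element 5.
Divide row 2 by 5; eliminate column x_1 from the other rows.
In the new row 2, the RHS entry is the old entry divided by the pivot: 7/5 = 7/5.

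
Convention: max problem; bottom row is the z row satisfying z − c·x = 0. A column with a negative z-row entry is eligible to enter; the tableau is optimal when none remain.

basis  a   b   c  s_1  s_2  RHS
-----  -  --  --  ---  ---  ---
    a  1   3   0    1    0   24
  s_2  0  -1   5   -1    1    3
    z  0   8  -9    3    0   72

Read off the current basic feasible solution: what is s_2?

3

s_2 is basic (row 2); its value is the RHS of that row, 3.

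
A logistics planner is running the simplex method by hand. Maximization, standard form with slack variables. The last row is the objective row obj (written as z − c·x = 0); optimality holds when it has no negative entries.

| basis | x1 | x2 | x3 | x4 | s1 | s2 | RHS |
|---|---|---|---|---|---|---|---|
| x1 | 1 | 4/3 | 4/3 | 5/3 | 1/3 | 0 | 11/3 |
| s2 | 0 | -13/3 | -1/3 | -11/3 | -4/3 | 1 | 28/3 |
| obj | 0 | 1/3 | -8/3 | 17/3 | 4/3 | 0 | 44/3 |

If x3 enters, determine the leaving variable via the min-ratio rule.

x1

Column x3 entries and ratios — x1: (11/3)/(4/3) = 11/4; s2: -1/3 ≤ 0, skip.
Smallest ratio is 11/4 in the row of x1, so x1 leaves.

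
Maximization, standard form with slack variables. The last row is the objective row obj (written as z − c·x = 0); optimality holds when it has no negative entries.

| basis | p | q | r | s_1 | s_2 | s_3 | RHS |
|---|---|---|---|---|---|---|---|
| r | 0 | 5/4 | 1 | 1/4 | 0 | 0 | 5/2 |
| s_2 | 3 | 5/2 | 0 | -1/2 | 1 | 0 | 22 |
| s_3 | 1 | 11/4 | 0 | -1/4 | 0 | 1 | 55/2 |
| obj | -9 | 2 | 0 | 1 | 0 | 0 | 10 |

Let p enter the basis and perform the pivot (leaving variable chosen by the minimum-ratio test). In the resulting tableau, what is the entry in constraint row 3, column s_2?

Ratio test on column p — row 1: entry 0 ≤ 0; row 2: 22/3 = 22/3; row 3: (55/2)/1 = 55/2. Minimum is 22/3 at row 2 (s_2 leaves); pivot element 3.
Divide row 2 by 3; eliminate column p from the other rows.
Row 3 update in column s_2: 0 − 1·(1/3) = -1/3.

-1/3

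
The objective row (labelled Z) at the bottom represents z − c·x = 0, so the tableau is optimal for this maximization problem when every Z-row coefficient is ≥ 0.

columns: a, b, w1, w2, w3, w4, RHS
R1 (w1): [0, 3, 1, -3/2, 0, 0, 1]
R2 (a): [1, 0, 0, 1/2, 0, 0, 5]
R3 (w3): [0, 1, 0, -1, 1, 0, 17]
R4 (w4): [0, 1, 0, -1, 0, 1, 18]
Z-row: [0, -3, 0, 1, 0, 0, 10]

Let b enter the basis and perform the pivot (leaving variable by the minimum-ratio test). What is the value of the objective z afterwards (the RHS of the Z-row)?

Ratio test on column b — row 1: 1/3 = 1/3; row 2: entry 0 ≤ 0; row 3: 17/1 = 17; row 4: 18/1 = 18. Minimum is 1/3 at row 1 (w1 leaves); pivot element 3.
Pivot on row 1; the Z-row RHS becomes 10 − (-3)·(1/3) = 11.

11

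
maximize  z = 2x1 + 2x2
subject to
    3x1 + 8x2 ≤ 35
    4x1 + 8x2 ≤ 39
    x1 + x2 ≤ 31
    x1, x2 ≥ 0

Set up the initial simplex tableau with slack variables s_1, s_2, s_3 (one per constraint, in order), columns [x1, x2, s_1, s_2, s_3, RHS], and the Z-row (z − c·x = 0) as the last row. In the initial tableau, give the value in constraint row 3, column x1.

Constraint 3 has coefficient 1 on x1.

1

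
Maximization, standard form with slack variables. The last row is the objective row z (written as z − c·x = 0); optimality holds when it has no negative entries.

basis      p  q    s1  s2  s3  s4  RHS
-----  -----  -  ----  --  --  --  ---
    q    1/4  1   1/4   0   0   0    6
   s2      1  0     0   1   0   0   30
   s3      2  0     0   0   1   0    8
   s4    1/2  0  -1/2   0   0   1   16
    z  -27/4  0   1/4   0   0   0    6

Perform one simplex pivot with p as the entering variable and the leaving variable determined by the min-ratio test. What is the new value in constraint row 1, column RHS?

Ratio test on column p — row 1: 6/(1/4) = 24; row 2: 30/1 = 30; row 3: 8/2 = 4; row 4: 16/(1/2) = 32. Minimum is 4 at row 3 (s3 leaves); pivot element 2.
Divide row 3 by 2; eliminate column p from the other rows.
Row 1 update in column RHS: 6 − (1/4)·4 = 5.

5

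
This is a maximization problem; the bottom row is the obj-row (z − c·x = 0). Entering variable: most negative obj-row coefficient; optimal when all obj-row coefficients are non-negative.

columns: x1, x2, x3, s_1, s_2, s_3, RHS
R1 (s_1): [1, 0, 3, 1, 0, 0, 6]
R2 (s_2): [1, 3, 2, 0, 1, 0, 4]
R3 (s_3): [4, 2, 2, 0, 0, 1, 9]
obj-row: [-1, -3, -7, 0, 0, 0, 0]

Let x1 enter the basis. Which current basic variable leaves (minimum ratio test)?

s_3

Column x1 entries and ratios — s_1: 6/1 = 6; s_2: 4/1 = 4; s_3: 9/4 = 9/4.
Smallest ratio is 9/4 in the row of s_3, so s_3 leaves.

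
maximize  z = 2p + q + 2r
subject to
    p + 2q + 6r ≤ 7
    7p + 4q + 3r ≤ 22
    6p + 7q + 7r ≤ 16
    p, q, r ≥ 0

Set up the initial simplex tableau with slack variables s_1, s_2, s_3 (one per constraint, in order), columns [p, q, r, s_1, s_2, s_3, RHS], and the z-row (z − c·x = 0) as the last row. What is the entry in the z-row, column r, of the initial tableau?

The z-row carries the negated objective coefficients: the r entry is -2.

-2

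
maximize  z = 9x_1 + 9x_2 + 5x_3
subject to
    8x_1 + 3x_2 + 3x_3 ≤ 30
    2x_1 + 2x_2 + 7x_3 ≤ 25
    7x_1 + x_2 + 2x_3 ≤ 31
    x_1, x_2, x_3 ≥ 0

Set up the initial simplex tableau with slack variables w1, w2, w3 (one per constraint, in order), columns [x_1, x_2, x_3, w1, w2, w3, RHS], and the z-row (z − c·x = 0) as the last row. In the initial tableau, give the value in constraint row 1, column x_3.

Constraint 1 has coefficient 3 on x_3.

3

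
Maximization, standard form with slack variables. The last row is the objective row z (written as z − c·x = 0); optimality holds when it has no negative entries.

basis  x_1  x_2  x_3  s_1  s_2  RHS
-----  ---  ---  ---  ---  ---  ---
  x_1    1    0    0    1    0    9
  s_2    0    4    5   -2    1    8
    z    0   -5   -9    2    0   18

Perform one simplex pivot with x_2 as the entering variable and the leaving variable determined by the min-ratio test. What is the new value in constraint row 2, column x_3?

Ratio test on column x_2 — row 1: entry 0 ≤ 0; row 2: 8/4 = 2. Minimum is 2 at row 2 (s_2 leaves); pivot element 4.
Divide row 2 by 4; eliminate column x_2 from the other rows.
In the new row 2, the x_3 entry is the old entry divided by the pivot: 5/4 = 5/4.

5/4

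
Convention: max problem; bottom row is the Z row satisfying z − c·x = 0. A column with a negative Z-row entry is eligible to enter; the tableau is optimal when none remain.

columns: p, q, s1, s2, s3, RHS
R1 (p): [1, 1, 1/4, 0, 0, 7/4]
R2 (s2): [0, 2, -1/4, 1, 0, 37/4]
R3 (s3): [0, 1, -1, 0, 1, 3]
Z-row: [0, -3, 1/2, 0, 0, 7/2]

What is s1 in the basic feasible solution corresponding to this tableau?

s1 is not in the basis, so in the current basic feasible solution s1 = 0.

0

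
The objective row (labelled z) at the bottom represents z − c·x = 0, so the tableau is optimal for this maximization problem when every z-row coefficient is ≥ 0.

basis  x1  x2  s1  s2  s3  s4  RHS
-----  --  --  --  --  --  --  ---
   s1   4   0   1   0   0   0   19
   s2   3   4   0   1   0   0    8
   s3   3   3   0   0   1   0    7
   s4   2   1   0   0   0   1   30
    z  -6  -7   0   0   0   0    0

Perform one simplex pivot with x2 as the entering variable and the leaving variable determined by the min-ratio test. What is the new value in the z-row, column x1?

Ratio test on column x2 — row 1: entry 0 ≤ 0; row 2: 8/4 = 2; row 3: 7/3 = 7/3; row 4: 30/1 = 30. Minimum is 2 at row 2 (s2 leaves); pivot element 4.
Divide row 2 by 4; eliminate column x2 from the other rows.
z-row update in column x1: -6 − (-7)·(3/4) = -3/4.

-3/4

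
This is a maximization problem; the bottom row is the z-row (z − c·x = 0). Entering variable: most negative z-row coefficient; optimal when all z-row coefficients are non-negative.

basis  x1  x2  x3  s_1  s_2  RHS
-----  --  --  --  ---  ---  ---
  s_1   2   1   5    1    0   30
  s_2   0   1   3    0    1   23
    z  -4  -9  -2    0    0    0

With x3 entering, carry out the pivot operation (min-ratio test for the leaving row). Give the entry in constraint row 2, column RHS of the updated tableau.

Ratio test on column x3 — row 1: 30/5 = 6; row 2: 23/3 = 23/3. Minimum is 6 at row 1 (s_1 leaves); pivot element 5.
Divide row 1 by 5; eliminate column x3 from the other rows.
Row 2 update in column RHS: 23 − 3·6 = 5.

5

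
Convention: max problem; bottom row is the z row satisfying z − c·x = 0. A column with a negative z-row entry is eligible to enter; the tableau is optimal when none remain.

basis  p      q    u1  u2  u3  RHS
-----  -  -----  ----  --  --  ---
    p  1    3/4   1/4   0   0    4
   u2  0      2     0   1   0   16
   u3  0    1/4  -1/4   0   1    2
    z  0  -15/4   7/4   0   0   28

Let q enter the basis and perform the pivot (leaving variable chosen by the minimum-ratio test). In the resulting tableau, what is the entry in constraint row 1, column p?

Ratio test on column q — row 1: 4/(3/4) = 16/3; row 2: 16/2 = 8; row 3: 2/(1/4) = 8. Minimum is 16/3 at row 1 (p leaves); pivot element 3/4.
Divide row 1 by 3/4; eliminate column q from the other rows.
In the new row 1, the p entry is the old entry divided by the pivot: 1/(3/4) = 4/3.

4/3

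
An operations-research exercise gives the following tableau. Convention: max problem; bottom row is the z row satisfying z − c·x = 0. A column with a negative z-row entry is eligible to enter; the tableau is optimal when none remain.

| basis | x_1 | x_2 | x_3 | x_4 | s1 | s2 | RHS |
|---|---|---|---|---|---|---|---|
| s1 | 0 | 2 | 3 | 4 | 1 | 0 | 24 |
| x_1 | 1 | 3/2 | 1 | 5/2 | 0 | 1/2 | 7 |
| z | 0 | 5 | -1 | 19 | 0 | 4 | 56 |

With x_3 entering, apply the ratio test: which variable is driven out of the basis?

x_1

Column x_3 entries and ratios — s1: 24/3 = 8; x_1: 7/1 = 7.
Smallest ratio is 7 in the row of x_1, so x_1 leaves.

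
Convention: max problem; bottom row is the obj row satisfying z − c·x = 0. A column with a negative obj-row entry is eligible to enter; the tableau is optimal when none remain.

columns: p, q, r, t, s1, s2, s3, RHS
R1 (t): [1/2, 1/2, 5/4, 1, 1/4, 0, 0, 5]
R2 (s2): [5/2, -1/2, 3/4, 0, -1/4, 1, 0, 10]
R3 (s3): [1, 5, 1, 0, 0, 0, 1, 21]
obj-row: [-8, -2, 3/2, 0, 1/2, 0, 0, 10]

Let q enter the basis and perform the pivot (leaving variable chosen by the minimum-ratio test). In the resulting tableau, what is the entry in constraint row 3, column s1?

0

Ratio test on column q — row 1: 5/(1/2) = 10; row 2: entry -1/2 ≤ 0; row 3: 21/5 = 21/5. Minimum is 21/5 at row 3 (s3 leaves); pivot element 5.
Divide row 3 by 5; eliminate column q from the other rows.
In the new row 3, the s1 entry is the old entry divided by the pivot: 0/5 = 0.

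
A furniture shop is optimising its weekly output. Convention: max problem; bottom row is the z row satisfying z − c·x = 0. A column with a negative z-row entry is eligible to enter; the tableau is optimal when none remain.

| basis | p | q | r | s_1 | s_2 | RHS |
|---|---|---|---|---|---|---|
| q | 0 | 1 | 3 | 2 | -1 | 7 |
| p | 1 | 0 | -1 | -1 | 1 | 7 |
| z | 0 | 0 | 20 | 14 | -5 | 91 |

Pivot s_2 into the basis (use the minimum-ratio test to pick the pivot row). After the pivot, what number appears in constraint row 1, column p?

1

Ratio test on column s_2 — row 1: entry -1 ≤ 0; row 2: 7/1 = 7. Minimum is 7 at row 2 (p leaves); pivot element 1.
Divide row 2 by 1; eliminate column s_2 from the other rows.
Row 1 update in column p: 0 − (-1)·1 = 1.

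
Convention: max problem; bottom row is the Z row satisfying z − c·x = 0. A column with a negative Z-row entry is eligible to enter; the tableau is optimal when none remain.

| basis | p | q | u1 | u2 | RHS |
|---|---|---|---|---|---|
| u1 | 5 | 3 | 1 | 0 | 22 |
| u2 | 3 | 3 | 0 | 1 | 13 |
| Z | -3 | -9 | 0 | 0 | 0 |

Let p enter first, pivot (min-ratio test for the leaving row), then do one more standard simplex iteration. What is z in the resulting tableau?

39

Ratio test on column p — row 1: 22/5 = 22/5; row 2: 13/3 = 13/3. Minimum is 13/3 at row 2 (u2 leaves); pivot element 3.
Pivot on row 2; the Z-row RHS becomes 0 − (-3)·(13/3) = 13.
Next entering variable (most negative Z-row entry -6): q.
Ratio test on column q — row 1: entry -2 ≤ 0; row 2: (13/3)/1 = 13/3. Minimum is 13/3 at row 2 (p leaves); pivot element 1.
After the second pivot the Z-row RHS is 13 − (-6)·(13/3) = 39.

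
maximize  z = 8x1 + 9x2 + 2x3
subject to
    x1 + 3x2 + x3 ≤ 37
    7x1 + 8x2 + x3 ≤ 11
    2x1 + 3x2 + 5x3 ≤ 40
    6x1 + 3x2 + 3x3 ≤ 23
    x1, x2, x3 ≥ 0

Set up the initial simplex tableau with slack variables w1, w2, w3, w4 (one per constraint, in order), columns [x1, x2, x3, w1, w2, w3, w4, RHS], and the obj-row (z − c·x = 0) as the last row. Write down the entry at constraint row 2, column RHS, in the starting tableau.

11

The RHS of constraint 2 is b_2 = 11.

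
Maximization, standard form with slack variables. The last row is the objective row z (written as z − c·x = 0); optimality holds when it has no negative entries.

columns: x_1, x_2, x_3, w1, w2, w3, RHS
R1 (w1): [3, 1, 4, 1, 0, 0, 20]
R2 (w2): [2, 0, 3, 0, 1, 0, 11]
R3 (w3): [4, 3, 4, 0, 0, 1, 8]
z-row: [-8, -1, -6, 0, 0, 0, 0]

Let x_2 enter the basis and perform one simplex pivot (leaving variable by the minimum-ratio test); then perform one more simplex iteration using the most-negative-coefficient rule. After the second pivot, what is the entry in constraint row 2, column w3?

-1/2

Ratio test on column x_2 — row 1: 20/1 = 20; row 2: entry 0 ≤ 0; row 3: 8/3 = 8/3. Minimum is 8/3 at row 3 (w3 leaves); pivot element 3.
Divide row 3 by 3; eliminate column x_2 from the other rows.
Second iteration: most negative z-row entry is -20/3 in column x_1, so x_1 enters.
Ratio test on column x_1 — row 1: (52/3)/(5/3) = 52/5; row 2: 11/2 = 11/2; row 3: (8/3)/(4/3) = 2. Minimum is 2 at row 3 (x_2 leaves); pivot element 4/3.
Divide row 3 by 4/3; eliminate column x_1 from the other rows.
After both pivots, the entry at constraint row 2, column w3 is -1/2.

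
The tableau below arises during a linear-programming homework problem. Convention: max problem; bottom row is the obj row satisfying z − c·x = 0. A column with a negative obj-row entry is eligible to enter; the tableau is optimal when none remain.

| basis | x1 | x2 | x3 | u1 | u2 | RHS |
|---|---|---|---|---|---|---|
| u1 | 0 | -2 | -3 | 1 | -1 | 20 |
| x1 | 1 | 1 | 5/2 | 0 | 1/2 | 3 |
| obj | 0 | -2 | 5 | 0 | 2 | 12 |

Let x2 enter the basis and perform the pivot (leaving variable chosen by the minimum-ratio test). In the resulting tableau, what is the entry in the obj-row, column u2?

3

Ratio test on column x2 — row 1: entry -2 ≤ 0; row 2: 3/1 = 3. Minimum is 3 at row 2 (x1 leaves); pivot element 1.
Divide row 2 by 1; eliminate column x2 from the other rows.
obj-row update in column u2: 2 − (-2)·(1/2) = 3.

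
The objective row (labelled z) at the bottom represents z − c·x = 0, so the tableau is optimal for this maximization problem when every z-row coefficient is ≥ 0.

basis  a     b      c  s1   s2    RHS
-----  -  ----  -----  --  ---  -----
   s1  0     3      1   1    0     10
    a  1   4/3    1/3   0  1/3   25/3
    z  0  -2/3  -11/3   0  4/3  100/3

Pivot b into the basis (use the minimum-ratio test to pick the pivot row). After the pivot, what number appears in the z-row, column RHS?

Ratio test on column b — row 1: 10/3 = 10/3; row 2: (25/3)/(4/3) = 25/4. Minimum is 10/3 at row 1 (s1 leaves); pivot element 3.
Divide row 1 by 3; eliminate column b from the other rows.
z-row update in column RHS: 100/3 − (-2/3)·(10/3) = 320/9.

320/9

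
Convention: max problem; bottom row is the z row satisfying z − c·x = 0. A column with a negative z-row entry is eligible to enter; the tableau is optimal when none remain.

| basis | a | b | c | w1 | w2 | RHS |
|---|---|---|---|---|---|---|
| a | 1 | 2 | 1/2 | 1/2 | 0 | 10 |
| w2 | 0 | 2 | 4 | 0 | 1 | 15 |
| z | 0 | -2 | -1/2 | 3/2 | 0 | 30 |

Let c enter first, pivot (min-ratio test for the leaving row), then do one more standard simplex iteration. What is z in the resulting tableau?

Ratio test on column c — row 1: 10/(1/2) = 20; row 2: 15/4 = 15/4. Minimum is 15/4 at row 2 (w2 leaves); pivot element 4.
Pivot on row 2; the z-row RHS becomes 30 − (-1/2)·(15/4) = 255/8.
Next entering variable (most negative z-row entry -7/4): b.
Ratio test on column b — row 1: (65/8)/(7/4) = 65/14; row 2: (15/4)/(1/2) = 15/2. Minimum is 65/14 at row 1 (a leaves); pivot element 7/4.
After the second pivot the z-row RHS is 255/8 − (-7/4)·(65/14) = 40.

40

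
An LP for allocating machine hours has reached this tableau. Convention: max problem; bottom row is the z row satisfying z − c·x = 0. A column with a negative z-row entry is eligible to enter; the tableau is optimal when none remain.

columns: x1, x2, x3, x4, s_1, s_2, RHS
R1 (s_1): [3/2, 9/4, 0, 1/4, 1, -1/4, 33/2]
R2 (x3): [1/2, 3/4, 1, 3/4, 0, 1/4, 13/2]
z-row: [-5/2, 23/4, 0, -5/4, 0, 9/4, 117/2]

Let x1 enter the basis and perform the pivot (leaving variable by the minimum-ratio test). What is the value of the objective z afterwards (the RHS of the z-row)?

Ratio test on column x1 — row 1: (33/2)/(3/2) = 11; row 2: (13/2)/(1/2) = 13. Minimum is 11 at row 1 (s_1 leaves); pivot element 3/2.
Pivot on row 1; the z-row RHS becomes 117/2 − (-5/2)·11 = 86.

86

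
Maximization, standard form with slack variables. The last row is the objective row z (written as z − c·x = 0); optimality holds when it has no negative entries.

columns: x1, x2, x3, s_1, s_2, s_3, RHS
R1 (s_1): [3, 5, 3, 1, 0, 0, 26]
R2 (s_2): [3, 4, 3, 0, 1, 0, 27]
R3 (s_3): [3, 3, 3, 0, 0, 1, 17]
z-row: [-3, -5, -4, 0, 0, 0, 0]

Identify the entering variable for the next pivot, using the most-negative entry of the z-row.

x2

Negative z-row entries: x1: -3, x2: -5, x3: -4.
The most negative is -5 in column x2, so x2 enters.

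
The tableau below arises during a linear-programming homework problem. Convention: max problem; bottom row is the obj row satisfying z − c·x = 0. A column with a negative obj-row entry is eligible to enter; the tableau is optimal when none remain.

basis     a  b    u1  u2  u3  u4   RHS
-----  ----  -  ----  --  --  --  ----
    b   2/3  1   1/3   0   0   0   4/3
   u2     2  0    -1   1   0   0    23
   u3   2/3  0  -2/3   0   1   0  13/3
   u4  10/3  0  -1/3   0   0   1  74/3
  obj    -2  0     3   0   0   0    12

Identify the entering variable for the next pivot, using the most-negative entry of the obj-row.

a

Negative obj-row entries: a: -2.
The most negative is -2 in column a, so a enters.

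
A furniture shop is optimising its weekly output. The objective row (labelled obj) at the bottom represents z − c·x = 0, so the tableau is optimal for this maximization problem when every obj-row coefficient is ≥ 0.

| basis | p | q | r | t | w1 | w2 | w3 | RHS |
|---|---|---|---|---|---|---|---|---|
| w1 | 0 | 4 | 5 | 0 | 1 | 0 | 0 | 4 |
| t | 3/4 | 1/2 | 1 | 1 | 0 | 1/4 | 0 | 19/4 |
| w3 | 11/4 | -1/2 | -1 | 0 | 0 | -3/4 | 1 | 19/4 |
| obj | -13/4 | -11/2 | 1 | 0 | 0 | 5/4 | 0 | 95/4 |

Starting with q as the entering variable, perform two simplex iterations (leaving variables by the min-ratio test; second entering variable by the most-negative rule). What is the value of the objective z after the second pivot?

Ratio test on column q — row 1: 4/4 = 1; row 2: (19/4)/(1/2) = 19/2; row 3: entry -1/2 ≤ 0. Minimum is 1 at row 1 (w1 leaves); pivot element 4.
Pivot on row 1; the obj-row RHS becomes 95/4 − (-11/2)·1 = 117/4.
Next entering variable (most negative obj-row entry -13/4): p.
Ratio test on column p — row 1: entry 0 ≤ 0; row 2: (17/4)/(3/4) = 17/3; row 3: (21/4)/(11/4) = 21/11. Minimum is 21/11 at row 3 (w3 leaves); pivot element 11/4.
After the second pivot the obj-row RHS is 117/4 − (-13/4)·(21/11) = 390/11.

390/11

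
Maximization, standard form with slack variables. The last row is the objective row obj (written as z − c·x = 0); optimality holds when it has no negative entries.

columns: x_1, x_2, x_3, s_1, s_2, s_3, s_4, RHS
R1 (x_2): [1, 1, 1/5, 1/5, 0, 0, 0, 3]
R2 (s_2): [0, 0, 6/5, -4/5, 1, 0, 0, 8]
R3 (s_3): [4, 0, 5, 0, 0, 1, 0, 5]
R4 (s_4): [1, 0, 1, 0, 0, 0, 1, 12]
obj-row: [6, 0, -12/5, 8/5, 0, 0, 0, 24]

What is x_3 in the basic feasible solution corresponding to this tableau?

0

x_3 is not in the basis, so in the current basic feasible solution x_3 = 0.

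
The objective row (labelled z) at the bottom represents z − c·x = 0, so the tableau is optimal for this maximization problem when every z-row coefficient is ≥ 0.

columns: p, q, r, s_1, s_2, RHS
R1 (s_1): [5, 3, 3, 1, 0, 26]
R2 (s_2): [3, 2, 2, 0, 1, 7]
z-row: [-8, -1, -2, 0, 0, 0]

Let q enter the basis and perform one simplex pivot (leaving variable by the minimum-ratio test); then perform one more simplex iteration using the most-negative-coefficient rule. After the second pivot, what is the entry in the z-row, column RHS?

56/3

Ratio test on column q — row 1: 26/3 = 26/3; row 2: 7/2 = 7/2. Minimum is 7/2 at row 2 (s_2 leaves); pivot element 2.
Divide row 2 by 2; eliminate column q from the other rows.
Second iteration: most negative z-row entry is -13/2 in column p, so p enters.
Ratio test on column p — row 1: (31/2)/(1/2) = 31; row 2: (7/2)/(3/2) = 7/3. Minimum is 7/3 at row 2 (q leaves); pivot element 3/2.
Divide row 2 by 3/2; eliminate column p from the other rows.
After both pivots, the entry at the z-row, column RHS is 56/3.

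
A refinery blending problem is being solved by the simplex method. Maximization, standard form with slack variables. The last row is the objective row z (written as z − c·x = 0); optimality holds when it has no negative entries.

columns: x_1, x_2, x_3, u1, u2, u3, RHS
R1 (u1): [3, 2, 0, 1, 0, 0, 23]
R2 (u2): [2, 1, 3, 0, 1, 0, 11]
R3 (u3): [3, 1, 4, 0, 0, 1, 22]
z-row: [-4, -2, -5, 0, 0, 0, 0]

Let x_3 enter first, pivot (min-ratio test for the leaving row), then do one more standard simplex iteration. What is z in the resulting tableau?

22

Ratio test on column x_3 — row 1: entry 0 ≤ 0; row 2: 11/3 = 11/3; row 3: 22/4 = 11/2. Minimum is 11/3 at row 2 (u2 leaves); pivot element 3.
Pivot on row 2; the z-row RHS becomes 0 − (-5)·(11/3) = 55/3.
Next entering variable (most negative z-row entry -2/3): x_1.
Ratio test on column x_1 — row 1: 23/3 = 23/3; row 2: (11/3)/(2/3) = 11/2; row 3: (22/3)/(1/3) = 22. Minimum is 11/2 at row 2 (x_3 leaves); pivot element 2/3.
After the second pivot the z-row RHS is 55/3 − (-2/3)·(11/2) = 22.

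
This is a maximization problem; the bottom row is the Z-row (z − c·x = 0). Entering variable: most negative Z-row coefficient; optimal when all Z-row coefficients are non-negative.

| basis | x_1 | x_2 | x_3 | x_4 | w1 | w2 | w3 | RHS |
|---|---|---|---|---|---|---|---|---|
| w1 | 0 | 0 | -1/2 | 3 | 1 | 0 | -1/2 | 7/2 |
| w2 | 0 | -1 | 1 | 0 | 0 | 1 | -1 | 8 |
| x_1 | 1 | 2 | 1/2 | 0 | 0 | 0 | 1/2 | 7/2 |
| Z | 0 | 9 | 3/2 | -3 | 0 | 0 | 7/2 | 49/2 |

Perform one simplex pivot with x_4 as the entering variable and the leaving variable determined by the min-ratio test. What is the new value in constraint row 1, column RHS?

7/6

Ratio test on column x_4 — row 1: (7/2)/3 = 7/6; row 2: entry 0 ≤ 0; row 3: entry 0 ≤ 0. Minimum is 7/6 at row 1 (w1 leaves); pivot element 3.
Divide row 1 by 3; eliminate column x_4 from the other rows.
In the new row 1, the RHS entry is the old entry divided by the pivot: (7/2)/3 = 7/6.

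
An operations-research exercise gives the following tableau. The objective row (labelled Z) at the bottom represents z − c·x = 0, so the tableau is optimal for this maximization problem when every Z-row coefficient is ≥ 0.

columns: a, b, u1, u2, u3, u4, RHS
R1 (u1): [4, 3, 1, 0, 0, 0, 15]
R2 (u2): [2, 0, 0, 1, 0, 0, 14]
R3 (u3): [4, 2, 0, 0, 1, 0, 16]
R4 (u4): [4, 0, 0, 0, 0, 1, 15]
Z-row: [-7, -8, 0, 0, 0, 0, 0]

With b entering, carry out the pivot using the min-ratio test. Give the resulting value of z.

40

Ratio test on column b — row 1: 15/3 = 5; row 2: entry 0 ≤ 0; row 3: 16/2 = 8; row 4: entry 0 ≤ 0. Minimum is 5 at row 1 (u1 leaves); pivot element 3.
Pivot on row 1; the Z-row RHS becomes 0 − (-8)·5 = 40.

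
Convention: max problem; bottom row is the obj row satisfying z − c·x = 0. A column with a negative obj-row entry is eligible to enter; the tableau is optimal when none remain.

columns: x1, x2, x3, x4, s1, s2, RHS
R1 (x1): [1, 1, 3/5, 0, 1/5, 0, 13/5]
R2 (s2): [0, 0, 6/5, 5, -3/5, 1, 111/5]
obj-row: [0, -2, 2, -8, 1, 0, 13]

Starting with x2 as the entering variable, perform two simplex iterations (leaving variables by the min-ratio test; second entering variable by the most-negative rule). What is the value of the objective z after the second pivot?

1343/25

Ratio test on column x2 — row 1: (13/5)/1 = 13/5; row 2: entry 0 ≤ 0. Minimum is 13/5 at row 1 (x1 leaves); pivot element 1.
Pivot on row 1; the obj-row RHS becomes 13 − (-2)·(13/5) = 91/5.
Next entering variable (most negative obj-row entry -8): x4.
Ratio test on column x4 — row 1: entry 0 ≤ 0; row 2: (111/5)/5 = 111/25. Minimum is 111/25 at row 2 (s2 leaves); pivot element 5.
After the second pivot the obj-row RHS is 91/5 − (-8)·(111/25) = 1343/25.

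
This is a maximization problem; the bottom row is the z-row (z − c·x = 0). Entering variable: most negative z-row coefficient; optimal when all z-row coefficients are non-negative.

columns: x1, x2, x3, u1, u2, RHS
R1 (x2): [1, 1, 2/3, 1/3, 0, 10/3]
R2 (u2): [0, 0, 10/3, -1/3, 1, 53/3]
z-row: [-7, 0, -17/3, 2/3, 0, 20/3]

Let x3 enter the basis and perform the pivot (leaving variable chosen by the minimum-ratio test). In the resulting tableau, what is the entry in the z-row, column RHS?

Ratio test on column x3 — row 1: (10/3)/(2/3) = 5; row 2: (53/3)/(10/3) = 53/10. Minimum is 5 at row 1 (x2 leaves); pivot element 2/3.
Divide row 1 by 2/3; eliminate column x3 from the other rows.
z-row update in column RHS: 20/3 − (-17/3)·5 = 35.

35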